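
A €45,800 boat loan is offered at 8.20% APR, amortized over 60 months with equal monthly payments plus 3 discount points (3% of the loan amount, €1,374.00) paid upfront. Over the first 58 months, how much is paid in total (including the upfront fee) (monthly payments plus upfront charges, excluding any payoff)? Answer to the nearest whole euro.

At 8.20% the monthly rate is 0.0068333, so the payment is 45,800 × 0.0068333 / (1 − 1.0068333^−60) = €933.05.
Total outlay = 58 × €933.05 + €1,374.00 = €55,490.90.

€55,491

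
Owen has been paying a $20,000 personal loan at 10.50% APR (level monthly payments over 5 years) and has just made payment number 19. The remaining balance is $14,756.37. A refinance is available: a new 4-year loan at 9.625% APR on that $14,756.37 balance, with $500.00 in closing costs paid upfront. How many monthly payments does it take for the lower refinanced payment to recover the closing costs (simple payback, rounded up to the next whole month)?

Current payment = 20,000 × 10.5%/12 / (1 − (1+0.0087500)^−60) = $429.88.
Refinanced payment = 14,756.37 × 0.0080208 / (1 − (1+0.0080208)^−48) = $371.61.
Monthly savings = $429.88 − $371.61 = $58.27.
Break-even = $500.00 / $58.27 = 8.58 → 9 months.

9 months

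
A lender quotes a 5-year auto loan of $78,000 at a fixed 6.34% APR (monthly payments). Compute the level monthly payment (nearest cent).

Monthly rate = 6.34%/12 = 0.0052833; payment = 78,000 × 0.0052833 / (1 − (1+0.0052833)^−60) = $1,520.32.

$1,520.32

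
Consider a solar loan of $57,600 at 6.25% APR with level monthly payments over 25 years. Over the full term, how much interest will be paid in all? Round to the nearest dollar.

$56,391

Monthly rate = 6.25%/12 = 0.0052083; payment = 57,600 × 0.0052083 / (1 − (1+0.0052083)^−300) = $379.97.
Total paid = 300 × $379.97 = $113,991.00; interest = $113,991.00 − $57,600 = $56,391.00.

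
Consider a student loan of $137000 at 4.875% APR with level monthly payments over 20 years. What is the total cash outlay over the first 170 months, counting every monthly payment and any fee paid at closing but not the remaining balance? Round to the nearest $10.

$152,100

Monthly rate = 4.875%/12 = 0.0040625; payment = 137,000 × 0.0040625 / (1 − (1+0.0040625)^−240) = $894.71.
Total outlay = 170 × $894.71 = $152,100.70.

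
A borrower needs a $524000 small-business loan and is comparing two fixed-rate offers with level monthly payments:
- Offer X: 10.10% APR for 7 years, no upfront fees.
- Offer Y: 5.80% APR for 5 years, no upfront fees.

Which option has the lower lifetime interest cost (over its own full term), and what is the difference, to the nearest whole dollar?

Offer X: monthly rate = 10.1%/12 = 0.0084167; payment = 524,000 × 0.0084167 / (1 − (1+0.0084167)^−84) = $8,726.12.
Total interest on Offer X = 84 × $8,726.12 − $524,000 = $208,994.08.
Offer Y: monthly rate = 5.8%/12 = 0.0048333; payment = 524,000 × 0.0048333 / (1 − (1+0.0048333)^−60) = $10,081.73.
Total interest on Offer Y = 60 × $10,081.73 − $524,000 = $80,903.80.
Offer Y is lower by $128,090.28.

Offer Y by $128,090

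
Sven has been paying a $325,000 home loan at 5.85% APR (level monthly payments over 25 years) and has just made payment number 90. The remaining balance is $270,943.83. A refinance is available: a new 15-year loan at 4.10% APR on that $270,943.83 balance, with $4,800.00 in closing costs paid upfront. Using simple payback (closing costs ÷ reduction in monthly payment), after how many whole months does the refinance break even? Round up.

104 months

Current payment = 325,000 × 5.85%/12 / (1 − (1+0.0048750)^−300) = $2,064.28.
Refinanced payment = 270,943.83 × 0.0034167 / (1 − (1+0.0034167)^−180) = $2,017.74.
Monthly savings = $2,064.28 − $2,017.74 = $46.54.
Break-even = $4,800.00 / $46.54 = 103.14 → 104 months.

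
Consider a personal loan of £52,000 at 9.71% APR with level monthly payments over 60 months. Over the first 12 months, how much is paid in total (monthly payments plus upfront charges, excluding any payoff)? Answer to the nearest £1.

£13,169

Monthly rate = 9.71%/12 = 0.0080917; payment = 52,000 × 0.0080917 / (1 − (1+0.0080917)^−60) = £1,097.44.
Total outlay = 12 × £1,097.44 = £13,169.28.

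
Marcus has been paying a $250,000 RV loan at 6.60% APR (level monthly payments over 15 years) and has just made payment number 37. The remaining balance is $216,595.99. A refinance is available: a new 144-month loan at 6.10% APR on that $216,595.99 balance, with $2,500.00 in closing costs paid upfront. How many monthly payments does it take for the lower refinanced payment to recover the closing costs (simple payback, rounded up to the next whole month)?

Current payment = 250,000 × 6.6%/12 / (1 − (1+0.0055000)^−180) = $2,191.54.
Refinanced payment = 216,595.99 × 0.0050833 / (1 − (1+0.0050833)^−144) = $2,124.88.
Monthly savings = $2,191.54 − $2,124.88 = $66.66.
Break-even = $2,500.00 / $66.66 = 37.50 → 38 months.

38 months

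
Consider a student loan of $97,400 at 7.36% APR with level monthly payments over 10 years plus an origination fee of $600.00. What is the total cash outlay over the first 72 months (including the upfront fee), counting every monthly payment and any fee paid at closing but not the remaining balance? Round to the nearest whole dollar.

Monthly rate = 7.36%/12 = 0.0061333; payment = 97,400 × 0.0061333 / (1 − (1+0.0061333)^−120) = $1,149.05.
Total outlay = 72 × $1,149.05 + $600.00 = $83,331.60.

$83,332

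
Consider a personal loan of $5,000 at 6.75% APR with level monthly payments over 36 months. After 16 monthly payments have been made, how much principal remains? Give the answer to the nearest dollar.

$2,902

With monthly rate i = 6.75%/12 = 0.0056250, the balance after k of n payments is P · [(1+i)^n − (1+i)^k] / [(1+i)^n − 1].
(1+0.0056250)^36 = 1.22376552 and (1+0.0056250)^16 = 1.09389839, so the balance is 5,000 × (1.22376552 − 1.09389839) / (1.22376552 − 1) = $2,901.86.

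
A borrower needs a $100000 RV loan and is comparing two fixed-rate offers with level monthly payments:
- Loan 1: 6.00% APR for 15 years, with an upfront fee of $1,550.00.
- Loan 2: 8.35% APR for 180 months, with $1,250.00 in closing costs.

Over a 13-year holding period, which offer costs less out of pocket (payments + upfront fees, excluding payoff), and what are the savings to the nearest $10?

Loan 1: at 6.00% the monthly rate is 0.0050000, so the payment is 100,000 × 0.0050000 / (1 − 1.0050000^−180) = $843.86.
Loan 2: monthly rate = 8.35%/12 = 0.0069583; payment = 100,000 × 0.0069583 / (1 − (1+0.0069583)^−180) = $975.97.
Over 156 months: Loan 1 costs 156 × $843.86 + $1,550.00 = $133,192.16; Loan 2 costs 156 × $975.97 + $1,250.00 = $153,501.32.
Loan 1 is cheaper by $153,501.32 − $133,192.16 = $20,309.16.

Loan 1 by $20,310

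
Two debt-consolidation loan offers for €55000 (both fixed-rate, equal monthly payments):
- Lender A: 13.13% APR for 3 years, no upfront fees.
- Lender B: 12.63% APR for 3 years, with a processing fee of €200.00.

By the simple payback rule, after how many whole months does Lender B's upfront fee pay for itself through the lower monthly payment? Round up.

16 months

Lender A: at 13.13% the monthly rate is 0.0109417, so the payment is 55,000 × 0.0109417 / (1 − 1.0109417^−36) = €1,856.61.
Lender B: monthly rate = 12.63%/12 = 0.0105250; payment = 55,000 × 0.0105250 / (1 − (1+0.0105250)^−36) = €1,843.38.
Monthly savings = €1,856.61 − €1,843.38 = €13.23.
Break-even = €200.00 / €13.23 = 15.12 → 16 months.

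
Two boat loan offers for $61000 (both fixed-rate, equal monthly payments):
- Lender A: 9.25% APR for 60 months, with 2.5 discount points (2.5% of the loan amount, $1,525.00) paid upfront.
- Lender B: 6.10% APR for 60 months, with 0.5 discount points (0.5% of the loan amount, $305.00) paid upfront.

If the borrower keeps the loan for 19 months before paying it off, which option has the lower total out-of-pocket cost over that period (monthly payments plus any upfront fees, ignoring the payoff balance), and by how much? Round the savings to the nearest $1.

Lender A: at 9.25% the monthly rate is 0.0077083, so the payment is 61,000 × 0.0077083 / (1 − 1.0077083^−60) = $1,273.67.
Lender B: monthly rate = 6.1%/12 = 0.0050833; payment = 61,000 × 0.0050833 / (1 − (1+0.0050833)^−60) = $1,182.14.
Over 19 months: Lender A costs 19 × $1,273.67 + $1,525.00 = $25,724.73; Lender B costs 19 × $1,182.14 + $305.00 = $22,765.66.
Lender B is cheaper by $25,724.73 − $22,765.66 = $2,959.07.

Lender B by $2,959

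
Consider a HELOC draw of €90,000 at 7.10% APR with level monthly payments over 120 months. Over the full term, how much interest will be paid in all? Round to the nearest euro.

€35,954

At 7.10% the monthly rate is 0.0059167, so the payment is 90,000 × 0.0059167 / (1 − 1.0059167^−120) = €1,049.62.
Total paid = 120 × €1,049.62 = €125,954.40; interest = €125,954.40 − €90,000 = €35,954.40.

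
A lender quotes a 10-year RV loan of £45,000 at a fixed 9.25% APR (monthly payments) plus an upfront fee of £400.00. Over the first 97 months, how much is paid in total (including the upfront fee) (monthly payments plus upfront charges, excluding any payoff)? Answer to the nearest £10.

£56,290

At 9.25% the monthly rate is 0.0077083, so the payment is 45,000 × 0.0077083 / (1 − 1.0077083^−120) = £576.15.
Total outlay = 97 × £576.15 + £400.00 = £56,286.55.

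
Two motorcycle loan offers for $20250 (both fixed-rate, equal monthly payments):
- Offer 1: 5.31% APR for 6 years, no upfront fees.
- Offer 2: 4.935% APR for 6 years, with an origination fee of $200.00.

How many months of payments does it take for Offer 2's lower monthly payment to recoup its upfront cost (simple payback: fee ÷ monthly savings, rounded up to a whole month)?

Offer 1: at 5.31% the monthly rate is 0.0044250, so the payment is 20,250 × 0.0044250 / (1 − 1.0044250^−72) = $329.04.
Offer 2: at 4.935% the monthly rate is 0.0041125, so the payment is 20,250 × 0.0041125 / (1 − 1.0041125^−72) = $325.51.
Monthly savings = $329.04 − $325.51 = $3.53.
Break-even = $200.00 / $3.53 = 56.66 → 57 months.

57 months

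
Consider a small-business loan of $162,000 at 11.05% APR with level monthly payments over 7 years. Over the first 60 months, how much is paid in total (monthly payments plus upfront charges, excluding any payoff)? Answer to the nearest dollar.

At 11.05% the monthly rate is 0.0092083, so the payment is 162,000 × 0.0092083 / (1 − 1.0092083^−84) = $2,778.10.
Total outlay = 60 × $2,778.10 = $166,686.00.

$166,686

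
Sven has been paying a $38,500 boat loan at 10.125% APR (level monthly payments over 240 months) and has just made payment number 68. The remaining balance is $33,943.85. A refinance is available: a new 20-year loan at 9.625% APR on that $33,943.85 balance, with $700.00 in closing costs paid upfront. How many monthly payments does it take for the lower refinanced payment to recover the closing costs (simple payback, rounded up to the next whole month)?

Current payment = 38,500 × 10.125%/12 / (1 − (1+0.0084375)^−240) = $374.73.
Refinanced payment = 33,943.85 × 0.0080208 / (1 − (1+0.0080208)^−240) = $319.18.
Monthly savings = $374.73 − $319.18 = $55.55.
Break-even = $700.00 / $55.55 = 12.60 → 13 months.

13 months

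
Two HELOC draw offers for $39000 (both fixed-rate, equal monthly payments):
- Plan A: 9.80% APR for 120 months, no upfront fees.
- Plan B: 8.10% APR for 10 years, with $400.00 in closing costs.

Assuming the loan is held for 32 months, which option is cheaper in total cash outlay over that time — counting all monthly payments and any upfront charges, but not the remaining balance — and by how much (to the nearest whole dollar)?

Plan A: monthly rate = 9.8%/12 = 0.0081667; payment = 39,000 × 0.0081667 / (1 − (1+0.0081667)^−120) = $511.08.
Plan B: monthly rate = 8.1%/12 = 0.0067500; payment = 39,000 × 0.0067500 / (1 − (1+0.0067500)^−120) = $475.24.
Over 32 months: Plan A costs 32 × $511.08 = $16,354.56; Plan B costs 32 × $475.24 + $400.00 = $15,607.68.
Plan B is cheaper by $16,354.56 − $15,607.68 = $746.88.

Plan B by $747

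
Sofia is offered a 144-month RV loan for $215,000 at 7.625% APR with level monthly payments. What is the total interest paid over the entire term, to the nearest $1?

$113,794

At 7.625% the monthly rate is 0.0063542, so the payment is 215,000 × 0.0063542 / (1 − 1.0063542^−144) = $2,283.29.
Total paid = 144 × $2,283.29 = $328,793.76; interest = $328,793.76 − $215,000 = $113,793.76.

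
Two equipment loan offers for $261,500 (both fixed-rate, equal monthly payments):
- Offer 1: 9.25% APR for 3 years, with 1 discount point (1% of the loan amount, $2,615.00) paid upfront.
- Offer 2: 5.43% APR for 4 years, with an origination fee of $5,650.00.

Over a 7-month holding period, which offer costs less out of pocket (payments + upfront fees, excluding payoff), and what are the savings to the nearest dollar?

Offer 1: at 9.25% the monthly rate is 0.0077083, so the payment is 261,500 × 0.0077083 / (1 − 1.0077083^−36) = $8,346.09.
Offer 2: at 5.43% the monthly rate is 0.0045250, so the payment is 261,500 × 0.0045250 / (1 − 1.0045250^−48) = $6,073.23.
Over 7 months: Offer 1 costs 7 × $8,346.09 + $2,615.00 = $61,037.63; Offer 2 costs 7 × $6,073.23 + $5,650.00 = $48,162.61.
Offer 2 is cheaper by $61,037.63 − $48,162.61 = $12,875.02.

Offer 2 by $12,875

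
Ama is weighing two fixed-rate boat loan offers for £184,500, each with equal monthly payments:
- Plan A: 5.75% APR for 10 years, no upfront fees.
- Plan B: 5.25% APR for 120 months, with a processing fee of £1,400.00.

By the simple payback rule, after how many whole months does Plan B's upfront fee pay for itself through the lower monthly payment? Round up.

31 months

Plan A: monthly rate = 5.75%/12 = 0.0047917; payment = 184,500 × 0.0047917 / (1 − (1+0.0047917)^−120) = £2,025.24.
Plan B: monthly rate = 5.25%/12 = 0.0043750; payment = 184,500 × 0.0043750 / (1 − (1+0.0043750)^−120) = £1,979.53.
Monthly savings = £2,025.24 − £1,979.53 = £45.71.
Break-even = £1,400.00 / £45.71 = 30.63 → 31 months.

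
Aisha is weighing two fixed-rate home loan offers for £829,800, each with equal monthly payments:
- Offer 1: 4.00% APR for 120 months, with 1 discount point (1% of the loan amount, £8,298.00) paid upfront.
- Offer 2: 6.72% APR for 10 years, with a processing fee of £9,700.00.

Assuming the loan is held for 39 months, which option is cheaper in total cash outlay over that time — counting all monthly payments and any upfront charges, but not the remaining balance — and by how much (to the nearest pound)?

Offer 1: monthly rate = 4%/12 = 0.0033333; payment = 829,800 × 0.0033333 / (1 − (1+0.0033333)^−120) = £8,401.32.
Offer 2: at 6.72% the monthly rate is 0.0056000, so the payment is 829,800 × 0.0056000 / (1 − 1.0056000^−120) = £9,515.36.
Over 39 months: Offer 1 costs 39 × £8,401.32 + £8,298.00 = £335,949.48; Offer 2 costs 39 × £9,515.36 + £9,700.00 = £380,799.04.
Offer 1 is cheaper by £380,799.04 − £335,949.48 = £44,849.56.

Offer 1 by £44,850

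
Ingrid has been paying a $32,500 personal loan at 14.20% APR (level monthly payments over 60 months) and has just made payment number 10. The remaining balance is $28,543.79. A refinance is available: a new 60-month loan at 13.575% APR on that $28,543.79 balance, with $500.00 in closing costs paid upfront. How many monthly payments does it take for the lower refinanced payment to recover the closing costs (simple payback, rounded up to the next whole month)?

5 months

Current payment = 32,500 × 14.2%/12 / (1 − (1+0.0118333)^−60) = $759.59.
Refinanced payment = 28,543.79 × 0.0113125 / (1 − (1+0.0113125)^−60) = $657.89.
Monthly savings = $759.59 − $657.89 = $101.70.
Break-even = $500.00 / $101.70 = 4.92 → 5 months.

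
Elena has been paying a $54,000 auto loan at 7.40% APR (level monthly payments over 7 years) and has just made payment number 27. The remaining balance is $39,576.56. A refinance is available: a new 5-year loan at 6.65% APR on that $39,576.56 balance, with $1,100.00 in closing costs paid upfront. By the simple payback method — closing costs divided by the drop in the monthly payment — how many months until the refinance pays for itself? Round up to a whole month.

23 months

Current payment = 54,000 × 7.4%/12 / (1 − (1+0.0061667)^−84) = $825.60.
Refinanced payment = 39,576.56 × 0.0055417 / (1 − (1+0.0055417)^−60) = $777.14.
Monthly savings = $825.60 − $777.14 = $48.46.
Break-even = $1,100.00 / $48.46 = 22.70 → 23 months.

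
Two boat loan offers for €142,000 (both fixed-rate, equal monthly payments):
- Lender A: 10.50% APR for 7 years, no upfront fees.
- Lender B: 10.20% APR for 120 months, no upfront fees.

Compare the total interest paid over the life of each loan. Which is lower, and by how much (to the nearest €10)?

Lender A: monthly rate = 10.5%/12 = 0.0087500; payment = 142,000 × 0.0087500 / (1 − (1+0.0087500)^−84) = €2,394.22.
Total interest on Lender A = 84 × €2,394.22 − €142,000 = €59,114.48.
Lender B: monthly rate = 10.2%/12 = 0.0085000; payment = 142,000 × 0.0085000 / (1 − (1+0.0085000)^−120) = €1,892.30.
Total interest on Lender B = 120 × €1,892.30 − €142,000 = €85,076.00.
Lender A is lower by €25,961.52.

Lender A by €25,960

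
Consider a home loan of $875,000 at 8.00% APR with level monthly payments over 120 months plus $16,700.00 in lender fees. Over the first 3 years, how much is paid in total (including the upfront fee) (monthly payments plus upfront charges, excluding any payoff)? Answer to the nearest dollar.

$398,882

Monthly rate = 8%/12 = 0.0066667; payment = 875,000 × 0.0066667 / (1 − (1+0.0066667)^−120) = $10,616.16.
Total outlay = 36 × $10,616.16 + $16,700.00 = $398,881.76.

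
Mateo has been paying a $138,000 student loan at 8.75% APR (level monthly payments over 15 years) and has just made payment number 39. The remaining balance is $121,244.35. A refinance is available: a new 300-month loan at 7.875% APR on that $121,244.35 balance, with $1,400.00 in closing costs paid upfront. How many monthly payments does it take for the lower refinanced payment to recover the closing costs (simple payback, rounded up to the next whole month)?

4 months

Current payment = 138,000 × 8.75%/12 / (1 − (1+0.0072917)^−180) = $1,379.24.
Refinanced payment = 121,244.35 × 0.0065625 / (1 − (1+0.0065625)^−300) = $925.77.
Monthly savings = $1,379.24 − $925.77 = $453.47.
Break-even = $1,400.00 / $453.47 = 3.09 → 4 months.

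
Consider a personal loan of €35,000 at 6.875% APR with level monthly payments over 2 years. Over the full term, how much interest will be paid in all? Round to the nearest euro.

€2,561

At 6.875% the monthly rate is 0.0057292, so the payment is 35,000 × 0.0057292 / (1 − 1.0057292^−24) = €1,565.06.
Total paid = 24 × €1,565.06 = €37,561.44; interest = €37,561.44 − €35,000 = €2,561.44.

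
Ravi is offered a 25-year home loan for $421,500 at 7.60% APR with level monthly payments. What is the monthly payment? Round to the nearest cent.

$3,142.32

Monthly rate = 7.6%/12 = 0.0063333; payment = 421,500 × 0.0063333 / (1 − (1+0.0063333)^−300) = $3,142.32.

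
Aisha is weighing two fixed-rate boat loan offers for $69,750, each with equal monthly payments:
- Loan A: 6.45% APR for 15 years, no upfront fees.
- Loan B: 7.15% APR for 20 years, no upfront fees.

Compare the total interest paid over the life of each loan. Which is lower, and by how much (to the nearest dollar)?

Loan A: monthly rate = 6.45%/12 = 0.0053750; payment = 69,750 × 0.0053750 / (1 − (1+0.0053750)^−180) = $605.68.
Total interest on Loan A = 180 × $605.68 − $69,750 = $39,272.40.
Loan B: monthly rate = 7.15%/12 = 0.0059583; payment = 69,750 × 0.0059583 / (1 − (1+0.0059583)^−240) = $547.07.
Total interest on Loan B = 240 × $547.07 − $69,750 = $61,546.80.
Loan A is lower by $22,274.40.

Loan A by $22,274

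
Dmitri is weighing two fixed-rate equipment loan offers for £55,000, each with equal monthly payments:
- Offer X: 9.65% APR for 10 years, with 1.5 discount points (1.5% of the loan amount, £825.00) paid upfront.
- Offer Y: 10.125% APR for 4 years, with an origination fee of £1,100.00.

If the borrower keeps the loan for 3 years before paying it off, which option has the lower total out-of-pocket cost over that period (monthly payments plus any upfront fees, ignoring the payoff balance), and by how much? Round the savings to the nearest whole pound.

Offer X: at 9.65% the monthly rate is 0.0080417, so the payment is 55,000 × 0.0080417 / (1 − 1.0080417^−120) = £716.21.
Offer Y: monthly rate = 10.125%/12 = 0.0084375; payment = 55,000 × 0.0084375 / (1 − (1+0.0084375)^−48) = £1,398.25.
Over 36 months: Offer X costs 36 × £716.21 + £825.00 = £26,608.56; Offer Y costs 36 × £1,398.25 + £1,100.00 = £51,437.00.
Offer X is cheaper by £51,437.00 − £26,608.56 = £24,828.44.

Offer X by £24,828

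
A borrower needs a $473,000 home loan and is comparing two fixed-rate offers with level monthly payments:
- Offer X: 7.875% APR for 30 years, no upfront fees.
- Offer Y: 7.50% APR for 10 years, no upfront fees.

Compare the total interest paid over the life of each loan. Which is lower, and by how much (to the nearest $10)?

Offer Y by $560,900

Offer X: monthly rate = 7.875%/12 = 0.0065625; payment = 473,000 × 0.0065625 / (1 − (1+0.0065625)^−360) = $3,429.58.
Total interest on Offer X = 360 × $3,429.58 − $473,000 = $761,648.80.
Offer Y: monthly rate = 7.5%/12 = 0.0062500; payment = 473,000 × 0.0062500 / (1 − (1+0.0062500)^−120) = $5,614.59.
Total interest on Offer Y = 120 × $5,614.59 − $473,000 = $200,750.80.
Offer Y is lower by $560,898.00.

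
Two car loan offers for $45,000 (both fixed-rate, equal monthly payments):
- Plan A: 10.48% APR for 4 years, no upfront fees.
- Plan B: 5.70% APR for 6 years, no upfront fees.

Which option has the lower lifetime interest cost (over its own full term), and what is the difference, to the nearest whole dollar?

Plan A: at 10.48% the monthly rate is 0.0087333, so the payment is 45,000 × 0.0087333 / (1 − 1.0087333^−48) = $1,151.72.
Total interest on Plan A = 48 × $1,151.72 − $45,000 = $10,282.56.
Plan B: monthly rate = 5.7%/12 = 0.0047500; payment = 45,000 × 0.0047500 / (1 − (1+0.0047500)^−72) = $739.42.
Total interest on Plan B = 72 × $739.42 − $45,000 = $8,238.24.
Plan B is lower by $2,044.32.

Plan B by $2,044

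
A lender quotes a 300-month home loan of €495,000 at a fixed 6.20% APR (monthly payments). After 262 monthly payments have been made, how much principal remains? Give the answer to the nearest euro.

€111,874

With monthly rate i = 6.2%/12 = 0.0051667, the balance after k of n payments is P · [(1+i)^n − (1+i)^k] / [(1+i)^n − 1].
(1+0.0051667)^300 = 4.69270686 and (1+0.0051667)^262 = 3.85812646, so the balance is 495,000 × (4.69270686 − 3.85812646) / (4.69270686 − 1) = €111,873.84.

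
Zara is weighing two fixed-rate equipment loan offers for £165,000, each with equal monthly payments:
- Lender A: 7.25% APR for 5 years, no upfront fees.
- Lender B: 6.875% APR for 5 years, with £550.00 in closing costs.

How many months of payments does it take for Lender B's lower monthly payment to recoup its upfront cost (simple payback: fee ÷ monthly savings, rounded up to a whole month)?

Lender A: at 7.25% the monthly rate is 0.0060417, so the payment is 165,000 × 0.0060417 / (1 − 1.0060417^−60) = £3,286.69.
Lender B: monthly rate = 6.875%/12 = 0.0057292; payment = 165,000 × 0.0057292 / (1 − (1+0.0057292)^−60) = £3,257.48.
Monthly savings = £3,286.69 − £3,257.48 = £29.21.
Break-even = £550.00 / £29.21 = 18.83 → 19 months.

19 months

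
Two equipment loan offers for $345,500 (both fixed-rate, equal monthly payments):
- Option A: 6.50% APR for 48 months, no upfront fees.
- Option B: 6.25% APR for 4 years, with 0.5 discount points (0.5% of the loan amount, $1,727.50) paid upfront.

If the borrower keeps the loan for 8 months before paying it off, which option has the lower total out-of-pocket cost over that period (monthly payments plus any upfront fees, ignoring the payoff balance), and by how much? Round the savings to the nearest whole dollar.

Option A by $1,409

Option A: monthly rate = 6.5%/12 = 0.0054167; payment = 345,500 × 0.0054167 / (1 − (1+0.0054167)^−48) = $8,193.52.
Option B: at 6.25% the monthly rate is 0.0052083, so the payment is 345,500 × 0.0052083 / (1 − 1.0052083^−48) = $8,153.74.
Over 8 months: Option A costs 8 × $8,193.52 = $65,548.16; Option B costs 8 × $8,153.74 + $1,727.50 = $66,957.42.
Option A is cheaper by $66,957.42 − $65,548.16 = $1,409.26.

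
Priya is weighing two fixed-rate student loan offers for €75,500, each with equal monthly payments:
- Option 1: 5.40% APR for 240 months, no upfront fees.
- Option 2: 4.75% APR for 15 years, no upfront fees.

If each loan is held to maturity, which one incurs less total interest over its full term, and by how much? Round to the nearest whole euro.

Option 1: at 5.40% the monthly rate is 0.0045000, so the payment is 75,500 × 0.0045000 / (1 − 1.0045000^−240) = €515.10.
Total interest on Option 1 = 240 × €515.10 − €75,500 = €48,124.00.
Option 2: monthly rate = 4.75%/12 = 0.0039583; payment = 75,500 × 0.0039583 / (1 − (1+0.0039583)^−180) = €587.26.
Total interest on Option 2 = 180 × €587.26 − €75,500 = €30,206.80.
Option 2 is lower by €17,917.20.

Option 2 by €17,917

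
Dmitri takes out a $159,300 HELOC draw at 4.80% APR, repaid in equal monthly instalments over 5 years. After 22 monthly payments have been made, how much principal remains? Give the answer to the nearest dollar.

$105,268

With monthly rate i = 4.8%/12 = 0.0040000, the balance after k of n payments is P · [(1+i)^n − (1+i)^k] / [(1+i)^n − 1].
(1+0.0040000)^60 = 1.27064072 and (1+0.0040000)^22 = 1.09179646, so the balance is 159,300 × (1.27064072 − 1.09179646) / (1.27064072 − 1) = $105,268.31.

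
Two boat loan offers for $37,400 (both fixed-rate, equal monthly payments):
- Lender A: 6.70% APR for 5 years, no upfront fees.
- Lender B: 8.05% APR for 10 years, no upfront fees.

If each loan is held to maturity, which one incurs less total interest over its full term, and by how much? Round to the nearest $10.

Lender A by $10,450

Lender A: at 6.70% the monthly rate is 0.0055833, so the payment is 37,400 × 0.0055833 / (1 − 1.0055833^−60) = $735.28.
Total interest on Lender A = 60 × $735.28 − $37,400 = $6,716.80.
Lender B: at 8.05% the monthly rate is 0.0067083, so the payment is 37,400 × 0.0067083 / (1 − 1.0067083^−120) = $454.75.
Total interest on Lender B = 120 × $454.75 − $37,400 = $17,170.00.
Lender A is lower by $10,453.20.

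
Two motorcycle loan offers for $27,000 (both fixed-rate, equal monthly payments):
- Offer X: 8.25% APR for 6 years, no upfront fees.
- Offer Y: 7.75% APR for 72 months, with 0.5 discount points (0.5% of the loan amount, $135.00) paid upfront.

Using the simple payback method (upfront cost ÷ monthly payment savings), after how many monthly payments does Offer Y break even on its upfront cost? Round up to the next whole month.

21 months

Offer X: at 8.25% the monthly rate is 0.0068750, so the payment is 27,000 × 0.0068750 / (1 − 1.0068750^−72) = $476.70.
Offer Y: monthly rate = 7.75%/12 = 0.0064583; payment = 27,000 × 0.0064583 / (1 − (1+0.0064583)^−72) = $470.11.
Monthly savings = $476.70 − $470.11 = $6.59.
Break-even = $135.00 / $6.59 = 20.49 → 21 months.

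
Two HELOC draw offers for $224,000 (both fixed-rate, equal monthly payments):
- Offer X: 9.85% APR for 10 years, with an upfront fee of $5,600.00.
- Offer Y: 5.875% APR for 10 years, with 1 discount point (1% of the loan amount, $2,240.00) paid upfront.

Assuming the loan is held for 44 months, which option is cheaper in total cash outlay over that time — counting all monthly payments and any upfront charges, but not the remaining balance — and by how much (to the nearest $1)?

Offer X: at 9.85% the monthly rate is 0.0082083, so the payment is 224,000 × 0.0082083 / (1 − 1.0082083^−120) = $2,941.60.
Offer Y: at 5.875% the monthly rate is 0.0048958, so the payment is 224,000 × 0.0048958 / (1 − 1.0048958^−120) = $2,472.82.
Over 44 months: Offer X costs 44 × $2,941.60 + $5,600.00 = $135,030.40; Offer Y costs 44 × $2,472.82 + $2,240.00 = $111,044.08.
Offer Y is cheaper by $135,030.40 − $111,044.08 = $23,986.32.

Offer Y by $23,986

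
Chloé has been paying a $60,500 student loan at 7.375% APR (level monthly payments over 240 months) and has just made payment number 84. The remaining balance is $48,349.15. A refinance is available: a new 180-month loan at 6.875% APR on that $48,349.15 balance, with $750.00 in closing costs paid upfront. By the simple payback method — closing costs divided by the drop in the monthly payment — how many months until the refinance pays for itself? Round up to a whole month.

Current payment = 60,500 × 7.375%/12 / (1 − (1+0.0061458)^−240) = $482.77.
Refinanced payment = 48,349.15 × 0.0057292 / (1 − (1+0.0057292)^−180) = $431.20.
Monthly savings = $482.77 − $431.20 = $51.57.
Break-even = $750.00 / $51.57 = 14.54 → 15 months.

15 months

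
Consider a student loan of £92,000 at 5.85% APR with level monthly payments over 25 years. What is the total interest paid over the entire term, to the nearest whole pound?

£83,305

Monthly rate = 5.85%/12 = 0.0048750; payment = 92,000 × 0.0048750 / (1 − (1+0.0048750)^−300) = £584.35.
Total paid = 300 × £584.35 = £175,305.00; interest = £175,305.00 − £92,000 = £83,305.00.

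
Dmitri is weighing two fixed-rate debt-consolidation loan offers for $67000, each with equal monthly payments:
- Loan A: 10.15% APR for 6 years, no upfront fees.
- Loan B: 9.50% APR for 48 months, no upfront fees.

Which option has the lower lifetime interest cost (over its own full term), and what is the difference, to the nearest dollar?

Loan B by $8,938

Loan A: monthly rate = 10.15%/12 = 0.0084583; payment = 67,000 × 0.0084583 / (1 − (1+0.0084583)^−72) = $1,246.31.
Total interest on Loan A = 72 × $1,246.31 − $67,000 = $22,734.32.
Loan B: at 9.50% the monthly rate is 0.0079167, so the payment is 67,000 × 0.0079167 / (1 − 1.0079167^−48) = $1,683.25.
Total interest on Loan B = 48 × $1,683.25 − $67,000 = $13,796.00.
Loan B is lower by $8,938.32.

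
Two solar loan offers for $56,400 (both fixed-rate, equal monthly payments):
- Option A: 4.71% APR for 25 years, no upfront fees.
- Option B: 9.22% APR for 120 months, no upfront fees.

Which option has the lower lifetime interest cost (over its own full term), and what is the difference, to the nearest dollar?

Option B by $9,533

Option A: monthly rate = 4.71%/12 = 0.0039250; payment = 56,400 × 0.0039250 / (1 − (1+0.0039250)^−300) = $320.25.
Total interest on Option A = 300 × $320.25 − $56,400 = $39,675.00.
Option B: at 9.22% the monthly rate is 0.0076833, so the payment is 56,400 × 0.0076833 / (1 − 1.0076833^−120) = $721.18.
Total interest on Option B = 120 × $721.18 − $56,400 = $30,141.60.
Option B is lower by $9,533.40.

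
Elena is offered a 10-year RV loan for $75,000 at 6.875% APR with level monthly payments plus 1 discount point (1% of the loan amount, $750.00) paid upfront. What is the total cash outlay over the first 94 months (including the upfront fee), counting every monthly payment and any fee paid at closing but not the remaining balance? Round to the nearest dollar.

$82,153

At 6.875% the monthly rate is 0.0057292, so the payment is 75,000 × 0.0057292 / (1 − 1.0057292^−120) = $865.99.
Total outlay = 94 × $865.99 + $750.00 = $82,153.06.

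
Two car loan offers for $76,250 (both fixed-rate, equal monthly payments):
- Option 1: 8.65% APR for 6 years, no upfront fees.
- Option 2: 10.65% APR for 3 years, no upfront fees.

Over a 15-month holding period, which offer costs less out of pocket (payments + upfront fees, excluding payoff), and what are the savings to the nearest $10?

Option 1: monthly rate = 8.65%/12 = 0.0072083; payment = 76,250 × 0.0072083 / (1 − (1+0.0072083)^−72) = $1,361.24.
Option 2: monthly rate = 10.65%/12 = 0.0088750; payment = 76,250 × 0.0088750 / (1 − (1+0.0088750)^−36) = $2,483.71.
Over 15 months: Option 1 costs 15 × $1,361.24 = $20,418.60; Option 2 costs 15 × $2,483.71 = $37,255.65.
Option 1 is cheaper by $37,255.65 − $20,418.60 = $16,837.05.

Option 1 by $16,840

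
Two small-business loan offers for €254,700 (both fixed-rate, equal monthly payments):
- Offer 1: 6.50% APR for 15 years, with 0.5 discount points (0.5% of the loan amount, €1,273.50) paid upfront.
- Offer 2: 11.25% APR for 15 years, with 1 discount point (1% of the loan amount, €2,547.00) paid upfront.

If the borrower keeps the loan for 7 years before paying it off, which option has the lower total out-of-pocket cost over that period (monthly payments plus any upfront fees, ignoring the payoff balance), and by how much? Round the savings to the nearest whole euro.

Offer 1 by €61,444

Offer 1: at 6.50% the monthly rate is 0.0054167, so the payment is 254,700 × 0.0054167 / (1 − 1.0054167^−180) = €2,218.71.
Offer 2: at 11.25% the monthly rate is 0.0093750, so the payment is 254,700 × 0.0093750 / (1 − 1.0093750^−180) = €2,935.02.
Over 84 months: Offer 1 costs 84 × €2,218.71 + €1,273.50 = €187,645.14; Offer 2 costs 84 × €2,935.02 + €2,547.00 = €249,088.68.
Offer 1 is cheaper by €249,088.68 − €187,645.14 = €61,443.54.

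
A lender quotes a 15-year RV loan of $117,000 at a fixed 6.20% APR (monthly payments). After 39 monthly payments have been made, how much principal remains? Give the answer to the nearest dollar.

With monthly rate i = 6.2%/12 = 0.0051667, the balance after k of n payments is P · [(1+i)^n − (1+i)^k] / [(1+i)^n − 1].
(1+0.0051667)^180 = 2.52844817 and (1+0.0051667)^39 = 1.22260184, so the balance is 117,000 × (2.52844817 − 1.22260184) / (2.52844817 − 1) = $99,960.22.

$99,960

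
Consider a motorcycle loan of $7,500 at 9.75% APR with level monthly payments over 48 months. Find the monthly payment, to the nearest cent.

Monthly rate = 9.75%/12 = 0.0081250; payment = 7,500 × 0.0081250 / (1 − (1+0.0081250)^−48) = $189.32.

$189.32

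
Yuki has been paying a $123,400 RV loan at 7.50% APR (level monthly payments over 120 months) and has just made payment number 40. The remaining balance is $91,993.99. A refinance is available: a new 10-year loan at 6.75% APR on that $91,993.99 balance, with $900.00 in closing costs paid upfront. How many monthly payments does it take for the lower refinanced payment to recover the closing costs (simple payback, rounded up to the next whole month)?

3 months

Current payment = 123,400 × 7.5%/12 / (1 − (1+0.0062500)^−120) = $1,464.78.
Refinanced payment = 91,993.99 × 0.0056250 / (1 − (1+0.0056250)^−120) = $1,056.31.
Monthly savings = $1,464.78 − $1,056.31 = $408.47.
Break-even = $900.00 / $408.47 = 2.20 → 3 months.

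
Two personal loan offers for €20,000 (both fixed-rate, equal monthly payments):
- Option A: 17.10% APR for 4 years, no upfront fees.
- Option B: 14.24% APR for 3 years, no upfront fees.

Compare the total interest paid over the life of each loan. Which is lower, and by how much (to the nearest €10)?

Option A: at 17.10% the monthly rate is 0.0142500, so the payment is 20,000 × 0.0142500 / (1 − 1.0142500^−48) = €578.14.
Total interest on Option A = 48 × €578.14 − €20,000 = €7,750.72.
Option B: monthly rate = 14.24%/12 = 0.0118667; payment = 20,000 × 0.0118667 / (1 − (1+0.0118667)^−36) = €685.89.
Total interest on Option B = 36 × €685.89 − €20,000 = €4,692.04.
Option B is lower by €3,058.68.

Option B by €3,060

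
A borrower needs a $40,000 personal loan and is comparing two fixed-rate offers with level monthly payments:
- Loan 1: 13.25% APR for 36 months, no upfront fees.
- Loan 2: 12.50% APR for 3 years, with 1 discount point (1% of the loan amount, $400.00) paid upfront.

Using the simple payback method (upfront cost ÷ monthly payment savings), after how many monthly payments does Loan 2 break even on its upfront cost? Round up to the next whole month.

Loan 1: monthly rate = 13.25%/12 = 0.0110417; payment = 40,000 × 0.0110417 / (1 − (1+0.0110417)^−36) = $1,352.58.
Loan 2: monthly rate = 12.5%/12 = 0.0104167; payment = 40,000 × 0.0104167 / (1 − (1+0.0104167)^−36) = $1,338.15.
Monthly savings = $1,352.58 − $1,338.15 = $14.43.
Break-even = $400.00 / $14.43 = 27.72 → 28 months.

28 months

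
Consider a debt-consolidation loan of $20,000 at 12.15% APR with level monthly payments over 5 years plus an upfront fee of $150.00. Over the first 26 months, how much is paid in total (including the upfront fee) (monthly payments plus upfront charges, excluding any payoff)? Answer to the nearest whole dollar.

Monthly rate = 12.15%/12 = 0.0101250; payment = 20,000 × 0.0101250 / (1 − (1+0.0101250)^−60) = $446.41.
Total outlay = 26 × $446.41 + $150.00 = $11,756.66.

$11,757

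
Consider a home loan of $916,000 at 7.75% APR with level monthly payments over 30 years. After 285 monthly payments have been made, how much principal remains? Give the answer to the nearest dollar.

With monthly rate i = 7.75%/12 = 0.0064583, the balance after k of n payments is P · [(1+i)^n − (1+i)^k] / [(1+i)^n − 1].
(1+0.0064583)^360 = 10.15051413 and (1+0.0064583)^285 = 6.26329737, so the balance is 916,000 × (10.15051413 − 6.26329737) / (10.15051413 − 1) = $389,124.64.

$389,125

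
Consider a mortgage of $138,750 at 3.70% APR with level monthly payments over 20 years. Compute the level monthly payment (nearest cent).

$819.03

Monthly rate = 3.7%/12 = 0.0030833; payment = 138,750 × 0.0030833 / (1 − (1+0.0030833)^−240) = $819.03.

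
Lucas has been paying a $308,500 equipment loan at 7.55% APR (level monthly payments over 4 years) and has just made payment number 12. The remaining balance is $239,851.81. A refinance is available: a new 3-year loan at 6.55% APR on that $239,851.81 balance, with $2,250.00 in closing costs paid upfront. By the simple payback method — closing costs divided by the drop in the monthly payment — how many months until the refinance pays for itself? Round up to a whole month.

Current payment = 308,500 × 7.55%/12 / (1 − (1+0.0062917)^−48) = $7,466.39.
Refinanced payment = 239,851.81 × 0.0054583 / (1 − (1+0.0054583)^−36) = $7,356.68.
Monthly savings = $7,466.39 − $7,356.68 = $109.71.
Break-even = $2,250.00 / $109.71 = 20.51 → 21 months.

21 months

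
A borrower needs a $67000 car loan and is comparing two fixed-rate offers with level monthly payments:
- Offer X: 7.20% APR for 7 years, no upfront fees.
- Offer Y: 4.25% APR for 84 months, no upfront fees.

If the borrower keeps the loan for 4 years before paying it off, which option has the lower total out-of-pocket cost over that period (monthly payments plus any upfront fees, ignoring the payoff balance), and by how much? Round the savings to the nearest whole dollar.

Offer X: monthly rate = 7.2%/12 = 0.0060000; payment = 67,000 × 0.0060000 / (1 − (1+0.0060000)^−84) = $1,017.77.
Offer Y: at 4.25% the monthly rate is 0.0035417, so the payment is 67,000 × 0.0035417 / (1 − 1.0035417^−84) = $923.54.
Over 48 months: Offer X costs 48 × $1,017.77 = $48,852.96; Offer Y costs 48 × $923.54 = $44,329.92.
Offer Y is cheaper by $48,852.96 − $44,329.92 = $4,523.04.

Offer Y by $4,523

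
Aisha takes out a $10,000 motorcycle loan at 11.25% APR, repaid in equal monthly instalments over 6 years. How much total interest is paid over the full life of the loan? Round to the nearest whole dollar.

$3,797

Monthly rate = 11.25%/12 = 0.0093750; payment = 10,000 × 0.0093750 / (1 − (1+0.0093750)^−72) = $191.62.
Total paid = 72 × $191.62 = $13,796.64; interest = $13,796.64 − $10,000 = $3,796.64.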